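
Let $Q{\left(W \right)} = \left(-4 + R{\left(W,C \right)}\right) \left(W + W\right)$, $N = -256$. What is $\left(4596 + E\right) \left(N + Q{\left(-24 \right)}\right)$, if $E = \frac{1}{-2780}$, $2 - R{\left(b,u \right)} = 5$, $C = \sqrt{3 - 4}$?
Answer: $\frac{51107516}{139} \approx 3.6768 \cdot 10^{5}$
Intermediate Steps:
$C = i$ ($C = \sqrt{-1} = i \approx 1.0 i$)
$R{\left(b,u \right)} = -3$ ($R{\left(b,u \right)} = 2 - 5 = -3$)
$E = - \frac{1}{2780} \approx -0.00035971$
$Q{\left(W \right)} = - 14 W$ ($Q{\left(W \right)} = \left(-4 - 3\right) \left(W + W\right) = - 7 \cdot 2 W = - 14 W$)
$\left(4596 + E\right) \left(N + Q{\left(-24 \right)}\right) = \left(4596 - \frac{1}{2780}\right) \left(-256 - -336\right) = \frac{12776879 \left(-256 + 336\right)}{2780} = \frac{12776879}{2780} \cdot 80 = \frac{51107516}{139}$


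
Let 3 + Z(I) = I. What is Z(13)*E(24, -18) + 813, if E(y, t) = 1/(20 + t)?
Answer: 818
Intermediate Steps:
Z(I) = -3 + I
Z(13)*E(24, -18) + 813 = (-3 + 13)/(20 - 18) + 813 = 10/2 + 813 = 10*(1/2) + 813 = 5 + 813 = 818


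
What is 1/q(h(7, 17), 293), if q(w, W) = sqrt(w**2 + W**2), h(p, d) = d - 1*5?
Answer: sqrt(85993)/85993 ≈ 0.0034101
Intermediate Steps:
h(p, d) = -5 + d (h(p, d) = d - 5 = -5 + d)
q(w, W) = sqrt(W**2 + w**2)
1/q(h(7, 17), 293) = 1/(sqrt(293**2 + (-5 + 17)**2)) = 1/(sqrt(85849 + 12**2)) = 1/(sqrt(85849 + 144)) = 1/(sqrt(85993)) = sqrt(85993)/85993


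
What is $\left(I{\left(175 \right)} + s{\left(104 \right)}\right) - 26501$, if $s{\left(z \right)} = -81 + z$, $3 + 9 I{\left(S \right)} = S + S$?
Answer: $- \frac{237955}{9} \approx -26439.0$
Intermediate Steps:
$I{\left(S \right)} = - \frac{1}{3} + \frac{2 S}{9}$ ($I{\left(S \right)} = - \frac{1}{3} + \frac{S + S}{9} = - \frac{1}{3} + \frac{2 S}{9}$)
$\left(I{\left(175 \right)} + s{\left(104 \right)}\right) - 26501 = \left(\left(- \frac{1}{3} + \frac{2}{9} \cdot 175\right) + \left(-81 + 104\right)\right) - 26501 = \left(\left(- \frac{1}{3} + \frac{350}{9}\right) + 23\right) - 26501 = \left(\frac{347}{9} + 23\right) - 26501 = \frac{554}{9} - 26501 = - \frac{237955}{9}$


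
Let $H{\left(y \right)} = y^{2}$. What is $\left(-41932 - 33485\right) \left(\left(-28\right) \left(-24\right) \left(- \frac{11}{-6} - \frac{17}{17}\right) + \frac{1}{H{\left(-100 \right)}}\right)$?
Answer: $- \frac{422335275417}{10000} \approx -4.2234 \cdot 10^{7}$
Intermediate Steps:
$\left(-41932 - 33485\right) \left(\left(-28\right) \left(-24\right) \left(- \frac{11}{-6} - \frac{17}{17}\right) + \frac{1}{H{\left(-100 \right)}}\right) = \left(-41932 - 33485\right) \left(\left(-28\right) \left(-24\right) \left(- \frac{11}{-6} - \frac{17}{17}\right) + \frac{1}{\left(-100\right)^{2}}\right) = - 75417 \left(672 \left(\left(-11\right) \left(- \frac{1}{6}\right) - 1\right) + \frac{1}{10000}\right) = - 75417 \left(672 \left(\frac{11}{6} - 1\right) + \frac{1}{10000}\right) = - 75417 \left(672 \cdot \frac{5}{6} + \frac{1}{10000}\right) = - 75417 \left(560 + \frac{1}{10000}\right) = \left(-75417\right) \frac{5600001}{10000} = - \frac{422335275417}{10000}$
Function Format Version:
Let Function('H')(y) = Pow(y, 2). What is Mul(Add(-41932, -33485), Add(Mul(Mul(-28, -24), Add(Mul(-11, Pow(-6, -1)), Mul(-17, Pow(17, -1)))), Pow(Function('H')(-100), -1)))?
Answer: Rational(-422335275417, 10000) ≈ -4.2234e+7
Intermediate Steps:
Mul(Add(-41932, -33485), Add(Mul(Mul(-28, -24), Add(Mul(-11, Pow(-6, -1)), Mul(-17, Pow(17, -1)))), Pow(Function('H')(-100), -1))) = Mul(Add(-41932, -33485), Add(Mul(Mul(-28, -24), Add(Mul(-11, Pow(-6, -1)), Mul(-17, Pow(17, -1)))), Pow(Pow(-100, 2), -1))) = Mul(-75417, Add(Mul(672, Add(Mul(-11, Rational(-1, 6)), Mul(-17, Rational(1, 17)))), Pow(10000, -1))) = Mul(-75417, Add(Mul(672, Add(Rational(11, 6), -1)), Rational(1, 10000))) = Mul(-75417, Add(Mul(672, Rational(5, 6)), Rational(1, 10000))) = Mul(-75417, Add(560, Rational(1, 10000))) = Mul(-75417, Rational(5600001, 10000)) = Rational(-422335275417, 10000)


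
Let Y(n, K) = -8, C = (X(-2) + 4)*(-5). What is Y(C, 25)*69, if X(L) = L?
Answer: -552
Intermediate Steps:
C = -10 (C = (-2 + 4)*(-5) = 2*(-5) = -10)
Y(C, 25)*69 = -8*69 = -552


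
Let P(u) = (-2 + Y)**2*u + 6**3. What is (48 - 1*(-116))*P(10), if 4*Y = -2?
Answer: 45674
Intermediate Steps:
Y = -1/2 (Y = (1/4)*(-2) = -1/2 ≈ -0.50000)
P(u) = 216 + 25*u/4 (P(u) = (-2 - 1/2)**2*u + 6**3 = (-5/2)**2*u + 216 = 25*u/4 + 216 = 216 + 25*u/4)
(48 - 1*(-116))*P(10) = (48 - 1*(-116))*(216 + (25/4)*10) = (48 + 116)*(216 + 125/2) = 164*(557/2) = 45674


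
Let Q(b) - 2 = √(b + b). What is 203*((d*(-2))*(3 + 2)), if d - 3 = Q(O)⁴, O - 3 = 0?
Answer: -403970 - 162400*√6 ≈ -8.0177e+5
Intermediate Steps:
O = 3 (O = 3 + 0 = 3)
Q(b) = 2 + √2*√b (Q(b) = 2 + √(b + b) = 2 + √(2*b) = 2 + √2*√b)
d = 3 + (2 + √6)⁴ (d = 3 + (2 + √2*√3)⁴ = 3 + (2 + √6)⁴ ≈ 394.96)
203*((d*(-2))*(3 + 2)) = 203*(((199 + 80*√6)*(-2))*(3 + 2)) = 203*((-398 - 160*√6)*5) = 203*(-1990 - 800*√6) = -403970 - 162400*√6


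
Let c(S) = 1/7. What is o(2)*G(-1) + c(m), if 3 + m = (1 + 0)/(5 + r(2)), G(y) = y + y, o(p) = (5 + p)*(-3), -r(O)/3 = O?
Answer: 295/7 ≈ 42.143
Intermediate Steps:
r(O) = -3*O
o(p) = -15 - 3*p
G(y) = 2*y
m = -4 (m = -3 + (1 + 0)/(5 - 3*2) = -3 + 1/(5 - 6) = -3 + 1/(-1) = -3 + 1*(-1) = -3 - 1 = -4)
c(S) = ⅐
o(2)*G(-1) + c(m) = (-15 - 3*2)*(2*(-1)) + ⅐ = (-15 - 6)*(-2) + ⅐ = -21*(-2) + ⅐ = 42 + ⅐ = 295/7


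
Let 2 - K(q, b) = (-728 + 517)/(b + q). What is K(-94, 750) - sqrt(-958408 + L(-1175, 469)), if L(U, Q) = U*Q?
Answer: 1523/656 - I*sqrt(1509483) ≈ 2.3216 - 1228.6*I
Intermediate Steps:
L(U, Q) = Q*U
K(q, b) = 2 + 211/(b + q) (K(q, b) = 2 - (-728 + 517)/(b + q) = 2 - (-211)/(b + q) = 2 + 211/(b + q))
K(-94, 750) - sqrt(-958408 + L(-1175, 469)) = (211 + 2*750 + 2*(-94))/(750 - 94) - sqrt(-958408 + 469*(-1175)) = (211 + 1500 - 188)/656 - sqrt(-958408 - 551075) = (1/656)*1523 - sqrt(-1509483) = 1523/656 - I*sqrt(1509483)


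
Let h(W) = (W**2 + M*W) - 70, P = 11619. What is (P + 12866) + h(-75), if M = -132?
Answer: 39940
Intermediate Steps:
h(W) = -70 + W**2 - 132*W (h(W) = (W**2 - 132*W) - 70 = -70 + W**2 - 132*W)
(P + 12866) + h(-75) = (11619 + 12866) + (-70 + (-75)**2 - 132*(-75)) = 24485 + (-70 + 5625 + 9900) = 24485 + 15455 = 39940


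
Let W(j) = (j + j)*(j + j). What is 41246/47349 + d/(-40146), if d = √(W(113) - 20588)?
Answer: 41246/47349 - √7622/20073 ≈ 0.86676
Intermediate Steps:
W(j) = 4*j² (W(j) = (2*j)*(2*j) = 4*j²)
d = 2*√7622 (d = √(4*113² - 20588) = √(4*12769 - 20588) = √(51076 - 20588) = √30488 = 2*√7622 ≈ 174.61)
41246/47349 + d/(-40146) = 41246/47349 + (2*√7622)/(-40146) = 41246*(1/47349) + (2*√7622)*(-1/40146) = 41246/47349 - √7622/20073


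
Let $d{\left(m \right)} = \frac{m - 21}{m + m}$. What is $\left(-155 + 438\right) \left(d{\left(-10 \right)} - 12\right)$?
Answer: $- \frac{59147}{20} \approx -2957.4$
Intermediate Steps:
$d{\left(m \right)} = \frac{-21 + m}{2 m}$
$\left(-155 + 438\right) \left(d{\left(-10 \right)} - 12\right) = \left(-155 + 438\right) \left(\frac{-21 - 10}{2 \left(-10\right)} - 12\right) = 283 \left(\frac{1}{2} \left(- \frac{1}{10}\right) \left(-31\right) - 12\right) = 283 \left(\frac{31}{20} - 12\right) = 283 \left(- \frac{209}{20}\right) = - \frac{59147}{20}$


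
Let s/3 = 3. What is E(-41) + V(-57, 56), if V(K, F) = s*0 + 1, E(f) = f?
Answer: -40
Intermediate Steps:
s = 9 (s = 3*3 = 9)
V(K, F) = 1 (V(K, F) = 9*0 + 1 = 0 + 1 = 1)
E(-41) + V(-57, 56) = -41 + 1 = -40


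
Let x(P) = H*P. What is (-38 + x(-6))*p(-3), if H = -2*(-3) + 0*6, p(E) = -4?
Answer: 296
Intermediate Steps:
H = 6 (H = 6 + 0 = 6)
x(P) = 6*P
(-38 + x(-6))*p(-3) = (-38 + 6*(-6))*(-4) = (-38 - 36)*(-4) = -74*(-4) = 296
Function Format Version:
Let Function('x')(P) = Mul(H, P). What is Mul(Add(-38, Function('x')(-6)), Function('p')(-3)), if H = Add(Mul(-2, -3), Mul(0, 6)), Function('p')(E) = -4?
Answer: 296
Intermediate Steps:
H = 6 (H = Add(6, 0) = 6)
Function('x')(P) = Mul(6, P)
Mul(Add(-38, Function('x')(-6)), Function('p')(-3)) = Mul(Add(-38, Mul(6, -6)), -4) = Mul(Add(-38, -36), -4) = Mul(-74, -4) = 296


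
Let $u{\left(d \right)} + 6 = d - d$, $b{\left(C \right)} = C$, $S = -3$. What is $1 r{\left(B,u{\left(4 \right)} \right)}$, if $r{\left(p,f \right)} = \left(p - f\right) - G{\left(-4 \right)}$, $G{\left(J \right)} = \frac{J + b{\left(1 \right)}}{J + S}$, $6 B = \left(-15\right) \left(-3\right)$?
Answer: $\frac{183}{14} \approx 13.071$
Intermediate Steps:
$B = \frac{15}{2}$ ($B = \frac{\left(-15\right) \left(-3\right)}{6} = \frac{1}{6} \cdot 45 = \frac{15}{2} \approx 7.5$)
$G{\left(J \right)} = \frac{1 + J}{-3 + J}$ ($G{\left(J \right)} = \frac{J + 1}{J - 3} = \frac{1 + J}{-3 + J}$)
$u{\left(d \right)} = -6$ ($u{\left(d \right)} = -6 + \left(d - d\right) = -6 + 0 = -6$)
$r{\left(p,f \right)} = - \frac{3}{7} + p - f$ ($r{\left(p,f \right)} = \left(p - f\right) - \frac{1 - 4}{-3 - 4} = \left(p - f\right) - \frac{1}{-7} \left(-3\right) = \left(p - f\right) - \left(- \frac{1}{7}\right) \left(-3\right) = \left(p - f\right) - \frac{3}{7} = - \frac{3}{7} + p - f$)
$1 r{\left(B,u{\left(4 \right)} \right)} = 1 \left(- \frac{3}{7} + \frac{15}{2} - -6\right) = 1 \left(- \frac{3}{7} + \frac{15}{2} + 6\right) = 1 \cdot \frac{183}{14} = \frac{183}{14}$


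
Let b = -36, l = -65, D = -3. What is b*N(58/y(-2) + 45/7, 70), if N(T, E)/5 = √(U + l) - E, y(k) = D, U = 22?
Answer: 12600 - 180*I*√43 ≈ 12600.0 - 1180.3*I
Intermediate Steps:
y(k) = -3
N(T, E) = -5*E + 5*I*√43 (N(T, E) = 5*(√(22 - 65) - E) = 5*(√(-43) - E) = 5*(I*√43 - E) = 5*(-E + I*√43) = -5*E + 5*I*√43)
b*N(58/y(-2) + 45/7, 70) = -36*(-5*70 + 5*I*√43) = -36*(-350 + 5*I*√43) = 12600 - 180*I*√43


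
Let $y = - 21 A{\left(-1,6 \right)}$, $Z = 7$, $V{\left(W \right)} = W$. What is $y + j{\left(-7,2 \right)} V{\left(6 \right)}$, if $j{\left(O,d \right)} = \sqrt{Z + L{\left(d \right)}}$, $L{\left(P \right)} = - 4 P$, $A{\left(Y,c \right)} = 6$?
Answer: $-126 + 6 i \approx -126.0 + 6.0 i$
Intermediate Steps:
$j{\left(O,d \right)} = \sqrt{7 - 4 d}$
$y = -126$ ($y = \left(-21\right) 6 = -126$)
$y + j{\left(-7,2 \right)} V{\left(6 \right)} = -126 + \sqrt{7 - 8} \cdot 6 = -126 + \sqrt{-1} \cdot 6 = -126 + i 6 = -126 + 6 i$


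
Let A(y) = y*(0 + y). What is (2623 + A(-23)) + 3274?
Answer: 6426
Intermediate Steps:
A(y) = y² (A(y) = y*y = y²)
(2623 + A(-23)) + 3274 = (2623 + (-23)²) + 3274 = (2623 + 529) + 3274 = 3152 + 3274 = 6426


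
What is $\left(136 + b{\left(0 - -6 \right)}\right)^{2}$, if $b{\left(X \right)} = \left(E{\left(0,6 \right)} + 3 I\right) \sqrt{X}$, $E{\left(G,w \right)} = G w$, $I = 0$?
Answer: $18496$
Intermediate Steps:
$b{\left(X \right)} = 0$ ($b{\left(X \right)} = \left(0 \cdot 6 + 3 \cdot 0\right) \sqrt{X} = \left(0 + 0\right) \sqrt{X} = 0 \sqrt{X} = 0$)
$\left(136 + b{\left(0 - -6 \right)}\right)^{2} = \left(136 + 0\right)^{2} = 136^{2} = 18496$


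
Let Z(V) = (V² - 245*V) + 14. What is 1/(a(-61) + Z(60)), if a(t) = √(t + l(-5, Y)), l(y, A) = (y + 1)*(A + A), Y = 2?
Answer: -11086/122899473 - I*√77/122899473 ≈ -9.0204e-5 - 7.14e-8*I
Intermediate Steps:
Z(V) = 14 + V² - 245*V
l(y, A) = 2*A*(1 + y) (l(y, A) = (1 + y)*(2*A) = 2*A*(1 + y))
a(t) = √(-16 + t) (a(t) = √(t + 2*2*(1 - 5)) = √(t + 2*2*(-4)) = √(t - 16) = √(-16 + t))
1/(a(-61) + Z(60)) = 1/(√(-16 - 61) + (14 + 60² - 245*60)) = 1/(√(-77) + (14 + 3600 - 14700)) = 1/(I*√77 - 11086) = 1/(-11086 + I*√77)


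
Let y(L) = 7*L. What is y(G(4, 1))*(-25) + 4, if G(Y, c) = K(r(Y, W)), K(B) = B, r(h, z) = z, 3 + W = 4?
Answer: -171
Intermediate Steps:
W = 1 (W = -3 + 4 = 1)
G(Y, c) = 1
y(G(4, 1))*(-25) + 4 = (7*1)*(-25) + 4 = 7*(-25) + 4 = -175 + 4 = -171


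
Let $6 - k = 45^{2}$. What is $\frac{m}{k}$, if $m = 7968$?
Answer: $- \frac{2656}{673} \approx -3.9465$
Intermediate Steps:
$k = -2019$ ($k = 6 - 45^{2} = 6 - 2025 = -2019$)
$\frac{m}{k} = \frac{7968}{-2019} = 7968 \left(- \frac{1}{2019}\right) = - \frac{2656}{673}$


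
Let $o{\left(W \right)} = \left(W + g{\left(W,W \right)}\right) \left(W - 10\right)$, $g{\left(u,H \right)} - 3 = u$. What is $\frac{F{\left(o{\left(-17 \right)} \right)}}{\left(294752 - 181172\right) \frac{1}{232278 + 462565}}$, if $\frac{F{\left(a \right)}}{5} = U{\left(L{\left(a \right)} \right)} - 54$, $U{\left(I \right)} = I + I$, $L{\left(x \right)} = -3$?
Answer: $- \frac{3474215}{1893} \approx -1835.3$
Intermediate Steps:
$g{\left(u,H \right)} = 3 + u$
$U{\left(I \right)} = 2 I$
$o{\left(W \right)} = \left(-10 + W\right) \left(3 + 2 W\right)$ ($o{\left(W \right)} = \left(W + \left(3 + W\right)\right) \left(W - 10\right) = \left(3 + 2 W\right) \left(-10 + W\right) = \left(-10 + W\right) \left(3 + 2 W\right)$)
$F{\left(a \right)} = -300$ ($F{\left(a \right)} = 5 \left(2 \left(-3\right) - 54\right) = 5 \left(-6 - 54\right) = 5 \left(-60\right) = -300$)
$\frac{F{\left(o{\left(-17 \right)} \right)}}{\left(294752 - 181172\right) \frac{1}{232278 + 462565}} = - \frac{300}{\left(294752 - 181172\right) \frac{1}{232278 + 462565}} = - \frac{300}{113580 \cdot \frac{1}{694843}} = - \frac{300}{\frac{113580}{694843}} = \left(-300\right) \frac{694843}{113580} = - \frac{3474215}{1893}$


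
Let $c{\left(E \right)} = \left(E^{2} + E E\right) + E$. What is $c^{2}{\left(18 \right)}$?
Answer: $443556$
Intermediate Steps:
$c{\left(E \right)} = E + 2 E^{2}$ ($c{\left(E \right)} = \left(E^{2} + E^{2}\right) + E = 2 E^{2} + E = E + 2 E^{2}$)
$c^{2}{\left(18 \right)} = \left(18 \left(1 + 2 \cdot 18\right)\right)^{2} = \left(18 \left(1 + 36\right)\right)^{2} = \left(18 \cdot 37\right)^{2} = 666^{2} = 443556$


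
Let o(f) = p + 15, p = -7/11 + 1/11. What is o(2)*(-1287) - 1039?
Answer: -19642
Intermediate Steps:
p = -6/11 (p = -7*1/11 + 1*(1/11) = -7/11 + 1/11 = -6/11 ≈ -0.54545)
o(f) = 159/11 (o(f) = -6/11 + 15 = 159/11)
o(2)*(-1287) - 1039 = (159/11)*(-1287) - 1039 = -18603 - 1039 = -19642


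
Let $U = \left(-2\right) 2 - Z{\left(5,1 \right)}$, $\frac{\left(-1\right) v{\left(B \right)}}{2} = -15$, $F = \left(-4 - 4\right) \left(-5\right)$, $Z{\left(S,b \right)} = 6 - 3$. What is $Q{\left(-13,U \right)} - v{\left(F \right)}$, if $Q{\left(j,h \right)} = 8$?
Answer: $-22$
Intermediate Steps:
$Z{\left(S,b \right)} = 3$
$F = 40$ ($F = \left(-8\right) \left(-5\right) = 40$)
$v{\left(B \right)} = 30$ ($v{\left(B \right)} = \left(-2\right) \left(-15\right) = 30$)
$U = -7$ ($U = \left(-2\right) 2 - 3 = -4 - 3 = -7$)
$Q{\left(-13,U \right)} - v{\left(F \right)} = 8 - 30 = -22$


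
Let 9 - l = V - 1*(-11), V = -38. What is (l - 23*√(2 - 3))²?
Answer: 767 - 1656*I ≈ 767.0 - 1656.0*I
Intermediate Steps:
l = 36 (l = 9 - (-38 - 1*(-11)) = 9 - (-38 + 11) = 9 - 1*(-27) = 9 + 27 = 36)
(l - 23*√(2 - 3))² = (36 - 23*√(2 - 3))² = (36 - 23*I)²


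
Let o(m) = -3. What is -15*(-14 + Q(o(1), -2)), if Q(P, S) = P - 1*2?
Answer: 285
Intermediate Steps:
Q(P, S) = -2 + P (Q(P, S) = P - 2 = -2 + P)
-15*(-14 + Q(o(1), -2)) = -15*(-14 + (-2 - 3)) = -15*(-14 - 5) = -15*(-19) = 285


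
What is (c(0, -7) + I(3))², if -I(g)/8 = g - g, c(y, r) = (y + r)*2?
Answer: 196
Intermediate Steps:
c(y, r) = 2*r + 2*y (c(y, r) = (r + y)*2 = 2*r + 2*y)
I(g) = 0 (I(g) = -8*(g - g) = -8*0 = 0)
(c(0, -7) + I(3))² = ((2*(-7) + 2*0) + 0)² = ((-14 + 0) + 0)² = (-14 + 0)² = (-14)² = 196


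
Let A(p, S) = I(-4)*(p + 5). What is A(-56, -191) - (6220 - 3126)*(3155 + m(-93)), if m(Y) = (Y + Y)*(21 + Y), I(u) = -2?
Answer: -51196316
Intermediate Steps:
m(Y) = 2*Y*(21 + Y) (m(Y) = (2*Y)*(21 + Y) = 2*Y*(21 + Y))
A(p, S) = -10 - 2*p (A(p, S) = -2*(p + 5) = -2*(5 + p) = -10 - 2*p)
A(-56, -191) - (6220 - 3126)*(3155 + m(-93)) = (-10 - 2*(-56)) - (6220 - 3126)*(3155 + 2*(-93)*(21 - 93)) = (-10 + 112) - 3094*(3155 + 2*(-93)*(-72)) = 102 - 3094*(3155 + 13392) = 102 - 3094*16547 = 102 - 1*51196418 = 102 - 51196418 = -51196316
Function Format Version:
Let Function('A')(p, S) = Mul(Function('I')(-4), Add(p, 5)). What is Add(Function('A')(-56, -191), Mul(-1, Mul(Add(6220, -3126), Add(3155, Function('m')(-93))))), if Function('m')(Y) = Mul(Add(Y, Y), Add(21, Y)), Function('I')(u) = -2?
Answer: -51196316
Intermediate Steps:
Function('m')(Y) = Mul(2, Y, Add(21, Y)) (Function('m')(Y) = Mul(Mul(2, Y), Add(21, Y)) = Mul(2, Y, Add(21, Y)))
Function('A')(p, S) = Add(-10, Mul(-2, p)) (Function('A')(p, S) = Mul(-2, Add(p, 5)) = Mul(-2, Add(5, p)) = Add(-10, Mul(-2, p)))
Add(Function('A')(-56, -191), Mul(-1, Mul(Add(6220, -3126), Add(3155, Function('m')(-93))))) = Add(Add(-10, Mul(-2, -56)), Mul(-1, Mul(Add(6220, -3126), Add(3155, Mul(2, -93, Add(21, -93)))))) = Add(Add(-10, 112), Mul(-1, Mul(3094, Add(3155, Mul(2, -93, -72))))) = Add(102, Mul(-1, Mul(3094, Add(3155, 13392)))) = Add(102, Mul(-1, Mul(3094, 16547))) = Add(102, Mul(-1, 51196418)) = Add(102, -51196418) = -51196316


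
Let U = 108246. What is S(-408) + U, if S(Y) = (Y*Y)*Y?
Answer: -67809066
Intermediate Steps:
S(Y) = Y³ (S(Y) = Y²*Y = Y³)
S(-408) + U = (-408)³ + 108246 = -67917312 + 108246 = -67809066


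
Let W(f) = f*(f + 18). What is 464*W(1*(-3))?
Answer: -20880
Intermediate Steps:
W(f) = f*(18 + f)
464*W(1*(-3)) = 464*((1*(-3))*(18 + 1*(-3))) = 464*(-3*(18 - 3)) = 464*(-3*15) = 464*(-45) = -20880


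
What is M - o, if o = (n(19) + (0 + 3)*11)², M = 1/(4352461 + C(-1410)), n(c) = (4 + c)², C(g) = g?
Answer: -1374253352043/4351051 ≈ -3.1584e+5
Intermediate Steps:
M = 1/4351051 (M = 1/(4352461 - 1410) = 1/4351051 ≈ 2.2983e-7)
o = 315844 (o = ((4 + 19)² + (0 + 3)*11)² = (23² + 3*11)² = (529 + 33)² = 562² = 315844)
M - o = 1/4351051 - 1*315844 = 1/4351051 - 315844 = -1374253352043/4351051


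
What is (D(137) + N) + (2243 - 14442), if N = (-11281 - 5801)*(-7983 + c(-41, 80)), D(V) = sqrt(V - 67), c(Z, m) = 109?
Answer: 134491469 + sqrt(70) ≈ 1.3449e+8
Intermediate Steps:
D(V) = sqrt(-67 + V)
N = 134503668 (N = (-11281 - 5801)*(-7983 + 109) = -17082*(-7874) = 134503668)
(D(137) + N) + (2243 - 14442) = (sqrt(-67 + 137) + 134503668) + (2243 - 14442) = (sqrt(70) + 134503668) - 12199 = (134503668 + sqrt(70)) - 12199 = 134491469 + sqrt(70)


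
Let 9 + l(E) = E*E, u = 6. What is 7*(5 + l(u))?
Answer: 224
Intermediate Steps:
l(E) = -9 + E² (l(E) = -9 + E*E = -9 + E²)
7*(5 + l(u)) = 7*(5 + (-9 + 6²)) = 7*(5 + (-9 + 36)) = 7*(5 + 27) = 7*32 = 224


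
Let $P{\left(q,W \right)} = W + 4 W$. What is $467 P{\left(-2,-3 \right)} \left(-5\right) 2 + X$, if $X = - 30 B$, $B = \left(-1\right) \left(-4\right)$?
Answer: $69930$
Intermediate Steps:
$P{\left(q,W \right)} = 5 W$
$B = 4$
$X = -120$ ($X = \left(-30\right) 4 = -120$)
$467 P{\left(-2,-3 \right)} \left(-5\right) 2 + X = 467 \cdot 5 \left(-3\right) \left(-5\right) 2 - 120 = 467 \left(-15\right) \left(-5\right) 2 - 120 = 467 \cdot 75 \cdot 2 - 120 = 467 \cdot 150 - 120 = 70050 - 120 = 69930$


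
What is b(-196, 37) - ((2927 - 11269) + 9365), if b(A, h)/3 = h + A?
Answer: -1500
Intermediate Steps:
b(A, h) = 3*A + 3*h (b(A, h) = 3*(h + A) = 3*(A + h) = 3*A + 3*h)
b(-196, 37) - ((2927 - 11269) + 9365) = (3*(-196) + 3*37) - ((2927 - 11269) + 9365) = (-588 + 111) - (-8342 + 9365) = -477 - 1*1023 = -477 - 1023 = -1500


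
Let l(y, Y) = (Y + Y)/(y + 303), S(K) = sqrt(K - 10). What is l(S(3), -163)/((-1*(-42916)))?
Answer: -49389/1970187728 + 163*I*sqrt(7)/1970187728 ≈ -2.5068e-5 + 2.1889e-7*I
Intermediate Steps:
S(K) = sqrt(-10 + K)
l(y, Y) = 2*Y/(303 + y) (l(y, Y) = (2*Y)/(303 + y) = 2*Y/(303 + y))
l(S(3), -163)/((-1*(-42916))) = (2*(-163)/(303 + sqrt(-10 + 3)))/((-1*(-42916))) = (2*(-163)/(303 + sqrt(-7)))/42916 = (2*(-163)/(303 + I*sqrt(7)))*(1/42916) = -326/(303 + I*sqrt(7))*(1/42916) = -163/(21458*(303 + I*sqrt(7)))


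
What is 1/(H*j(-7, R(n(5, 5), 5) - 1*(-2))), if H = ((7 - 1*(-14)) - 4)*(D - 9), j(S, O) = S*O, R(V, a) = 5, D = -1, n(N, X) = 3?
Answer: 1/8330 ≈ 0.00012005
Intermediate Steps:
j(S, O) = O*S
H = -170 (H = ((7 - 1*(-14)) - 4)*(-1 - 9) = ((7 + 14) - 4)*(-10) = (21 - 4)*(-10) = 17*(-10) = -170)
1/(H*j(-7, R(n(5, 5), 5) - 1*(-2))) = 1/(-170*(5 - 1*(-2))*(-7)) = 1/(-170*(5 + 2)*(-7)) = 1/(-1190*(-7)) = 1/(-170*(-49)) = 1/8330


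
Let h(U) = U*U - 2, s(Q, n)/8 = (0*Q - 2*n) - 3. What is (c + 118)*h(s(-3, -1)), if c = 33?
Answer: 9362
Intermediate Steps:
s(Q, n) = -24 - 16*n (s(Q, n) = 8*((0*Q - 2*n) - 3) = 8*((0 - 2*n) - 3) = 8*(-2*n - 3) = 8*(-3 - 2*n) = -24 - 16*n)
h(U) = -2 + U² (h(U) = U² - 2 = -2 + U²)
(c + 118)*h(s(-3, -1)) = (33 + 118)*(-2 + (-24 - 16*(-1))²) = 151*(-2 + (-24 + 16)²) = 151*(-2 + (-8)²) = 151*(-2 + 64) = 151*62 = 9362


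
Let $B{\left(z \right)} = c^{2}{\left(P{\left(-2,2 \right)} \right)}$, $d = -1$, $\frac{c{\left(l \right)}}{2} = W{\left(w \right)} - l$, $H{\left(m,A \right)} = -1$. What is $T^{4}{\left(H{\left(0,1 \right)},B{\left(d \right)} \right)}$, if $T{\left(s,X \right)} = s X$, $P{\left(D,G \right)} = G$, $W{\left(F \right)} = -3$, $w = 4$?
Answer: $100000000$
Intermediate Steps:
$c{\left(l \right)} = -6 - 2 l$ ($c{\left(l \right)} = 2 \left(-3 - l\right) = -6 - 2 l$)
$B{\left(z \right)} = 100$ ($B{\left(z \right)} = \left(-6 - 4\right)^{2} = \left(-10\right)^{2} = 100$)
$T{\left(s,X \right)} = X s$
$T^{4}{\left(H{\left(0,1 \right)},B{\left(d \right)} \right)} = \left(100 \left(-1\right)\right)^{4} = \left(-100\right)^{4} = 100000000$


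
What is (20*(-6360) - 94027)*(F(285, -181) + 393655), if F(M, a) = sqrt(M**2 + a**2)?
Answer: -87087114685 - 221227*sqrt(113986) ≈ -8.7162e+10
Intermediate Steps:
(20*(-6360) - 94027)*(F(285, -181) + 393655) = (20*(-6360) - 94027)*(sqrt(285**2 + (-181)**2) + 393655) = (-127200 - 94027)*(sqrt(81225 + 32761) + 393655) = -221227*(sqrt(113986) + 393655) = -221227*(393655 + sqrt(113986)) = -87087114685 - 221227*sqrt(113986)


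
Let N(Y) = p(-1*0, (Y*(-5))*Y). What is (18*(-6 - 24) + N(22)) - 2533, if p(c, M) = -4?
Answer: -3077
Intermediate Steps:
N(Y) = -4
(18*(-6 - 24) + N(22)) - 2533 = (18*(-6 - 24) - 4) - 2533 = (18*(-30) - 4) - 2533 = (-540 - 4) - 2533 = -544 - 2533 = -3077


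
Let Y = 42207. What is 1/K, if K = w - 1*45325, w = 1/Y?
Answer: -42207/1913032274 ≈ -2.2063e-5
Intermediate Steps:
w = 1/42207 ≈ 2.3693e-5
K = -1913032274/42207 (K = 1/42207 - 1*45325 = 1/42207 - 45325 = -1913032274/42207 ≈ -45325.)
1/K = 1/(-1913032274/42207) = -42207/1913032274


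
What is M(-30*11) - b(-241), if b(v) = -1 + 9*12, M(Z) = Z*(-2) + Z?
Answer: 223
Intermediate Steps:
M(Z) = -Z (M(Z) = -2*Z + Z = -Z)
b(v) = 107 (b(v) = -1 + 108 = 107)
M(-30*11) - b(-241) = -(-30)*11 - 1*107 = -1*(-330) - 107 = 330 - 107 = 223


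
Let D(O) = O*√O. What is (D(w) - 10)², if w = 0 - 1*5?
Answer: -25 + 100*I*√5 ≈ -25.0 + 223.61*I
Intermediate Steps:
w = -5 (w = 0 - 5 = -5)
D(O) = O^(3/2)
(D(w) - 10)² = ((-5)^(3/2) - 10)² = (-5*I*√5 - 10)² = (-10 - 5*I*√5)²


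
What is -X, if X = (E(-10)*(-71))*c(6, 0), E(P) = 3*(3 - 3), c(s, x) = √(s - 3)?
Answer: 0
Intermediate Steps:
c(s, x) = √(-3 + s)
E(P) = 0 (E(P) = 3*0 = 0)
X = 0 (X = (0*(-71))*√(-3 + 6) = 0*√3 = 0)
-X = -1*0 = 0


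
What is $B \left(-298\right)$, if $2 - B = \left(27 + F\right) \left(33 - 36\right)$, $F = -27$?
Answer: $-596$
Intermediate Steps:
$B = 2$ ($B = 2 - \left(27 - 27\right) \left(33 - 36\right) = 2 - 0 \left(-3\right) = 2 - 0 = 2 + 0 = 2$)
$B \left(-298\right) = 2 \left(-298\right) = -596$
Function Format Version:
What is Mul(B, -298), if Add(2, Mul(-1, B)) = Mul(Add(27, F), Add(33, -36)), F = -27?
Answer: -596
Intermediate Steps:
B = 2 (B = Add(2, Mul(-1, Mul(Add(27, -27), Add(33, -36)))) = Add(2, Mul(-1, Mul(0, -3))) = Add(2, Mul(-1, 0)) = Add(2, 0) = 2)
Mul(B, -298) = Mul(2, -298) = -596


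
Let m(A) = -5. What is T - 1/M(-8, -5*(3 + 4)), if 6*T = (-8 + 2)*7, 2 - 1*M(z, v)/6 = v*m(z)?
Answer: -7265/1038 ≈ -6.9990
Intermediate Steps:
M(z, v) = 12 + 30*v (M(z, v) = 12 - 6*v*(-5) = 12 - (-30)*v = 12 + 30*v)
T = -7 (T = ((-8 + 2)*7)/6 = (-6*7)/6 = (⅙)*(-42) = -7)
T - 1/M(-8, -5*(3 + 4)) = -7 - 1/(12 + 30*(-5*(3 + 4))) = -7 - 1/(12 + 30*(-5*7)) = -7 - 1/(12 + 30*(-35)) = -7 - 1/(12 - 1050) = -7 - 1/(-1038) = -7 - 1*(-1/1038) = -7 + 1/1038 = -7265/1038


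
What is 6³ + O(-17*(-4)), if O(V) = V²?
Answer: 4840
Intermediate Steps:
6³ + O(-17*(-4)) = 6³ + (-17*(-4))² = 216 + 68² = 216 + 4624 = 4840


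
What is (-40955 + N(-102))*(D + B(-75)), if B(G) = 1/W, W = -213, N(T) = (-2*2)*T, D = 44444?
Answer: -383841054337/213 ≈ -1.8021e+9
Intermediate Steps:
N(T) = -4*T
B(G) = -1/213 (B(G) = 1/(-213) = -1/213)
(-40955 + N(-102))*(D + B(-75)) = (-40955 - 4*(-102))*(44444 - 1/213) = (-40955 + 408)*(9466571/213) = -40547*9466571/213 = -383841054337/213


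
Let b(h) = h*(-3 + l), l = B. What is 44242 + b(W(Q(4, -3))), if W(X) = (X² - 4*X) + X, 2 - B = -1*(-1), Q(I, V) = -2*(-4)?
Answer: 44162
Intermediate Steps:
Q(I, V) = 8
B = 1 (B = 2 - (-1)*(-1) = 2 - 1*1 = 2 - 1 = 1)
W(X) = X² - 3*X
l = 1
b(h) = -2*h (b(h) = h*(-3 + 1) = h*(-2) = -2*h)
44242 + b(W(Q(4, -3))) = 44242 - 16*(-3 + 8) = 44242 - 16*5 = 44242 - 2*40 = 44242 - 80 = 44162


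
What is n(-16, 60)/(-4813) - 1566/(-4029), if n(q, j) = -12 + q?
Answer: 2549990/6463859 ≈ 0.39450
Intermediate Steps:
n(-16, 60)/(-4813) - 1566/(-4029) = (-12 - 16)/(-4813) - 1566/(-4029) = -28*(-1/4813) - 1566*(-1/4029) = 28/4813 + 522/1343 = 2549990/6463859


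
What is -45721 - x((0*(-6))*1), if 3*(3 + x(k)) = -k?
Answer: -45718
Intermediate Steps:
x(k) = -3 - k/3 (x(k) = -3 + (-k)/3 = -3 - k/3)
-45721 - x((0*(-6))*1) = -45721 - (-3 - 0*(-6)/3) = -45721 - (-3 - 0) = -45721 - (-3 - 1/3*0) = -45721 - (-3 + 0) = -45721 - 1*(-3) = -45721 + 3 = -45718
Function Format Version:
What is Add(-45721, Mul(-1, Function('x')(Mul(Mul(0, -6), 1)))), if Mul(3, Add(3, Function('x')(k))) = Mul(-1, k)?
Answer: -45718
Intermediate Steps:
Function('x')(k) = Add(-3, Mul(Rational(-1, 3), k)) (Function('x')(k) = Add(-3, Mul(Rational(1, 3), Mul(-1, k))) = Add(-3, Mul(Rational(-1, 3), k)))
Add(-45721, Mul(-1, Function('x')(Mul(Mul(0, -6), 1)))) = Add(-45721, Mul(-1, Add(-3, Mul(Rational(-1, 3), Mul(Mul(0, -6), 1))))) = Add(-45721, Mul(-1, Add(-3, Mul(Rational(-1, 3), Mul(0, 1))))) = Add(-45721, Mul(-1, Add(-3, Mul(Rational(-1, 3), 0)))) = Add(-45721, Mul(-1, Add(-3, 0))) = Add(-45721, Mul(-1, -3)) = Add(-45721, 3) = -45718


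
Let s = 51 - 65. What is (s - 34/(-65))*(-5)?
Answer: 876/13 ≈ 67.385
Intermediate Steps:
s = -14
(s - 34/(-65))*(-5) = (-14 - 34/(-65))*(-5) = (-14 - 34*(-1/65))*(-5) = (-14 + 34/65)*(-5) = -876/65*(-5) = 876/13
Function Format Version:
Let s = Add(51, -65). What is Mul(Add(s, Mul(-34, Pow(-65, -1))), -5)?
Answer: Rational(876, 13) ≈ 67.385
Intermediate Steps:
s = -14
Mul(Add(s, Mul(-34, Pow(-65, -1))), -5) = Mul(Add(-14, Mul(-34, Pow(-65, -1))), -5) = Mul(Add(-14, Mul(-34, Rational(-1, 65))), -5) = Mul(Add(-14, Rational(34, 65)), -5) = Mul(Rational(-876, 65), -5) = Rational(876, 13)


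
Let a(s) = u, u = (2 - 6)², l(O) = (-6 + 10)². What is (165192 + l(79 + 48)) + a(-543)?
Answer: 165224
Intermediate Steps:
l(O) = 16 (l(O) = 4² = 16)
u = 16 (u = (-4)² = 16)
a(s) = 16
(165192 + l(79 + 48)) + a(-543) = (165192 + 16) + 16 = 165208 + 16 = 165224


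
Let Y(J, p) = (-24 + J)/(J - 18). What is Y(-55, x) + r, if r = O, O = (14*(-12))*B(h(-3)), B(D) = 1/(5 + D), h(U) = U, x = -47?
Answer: -6053/73 ≈ -82.918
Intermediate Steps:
Y(J, p) = (-24 + J)/(-18 + J)
O = -84 (O = (14*(-12))/(5 - 3) = -168/2 = -168*½ = -84)
r = -84
Y(-55, x) + r = (-24 - 55)/(-18 - 55) - 84 = -79/(-73) - 84 = -1/73*(-79) - 84 = 79/73 - 84 = -6053/73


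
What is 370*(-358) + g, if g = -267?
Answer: -132727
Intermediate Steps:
370*(-358) + g = 370*(-358) - 267 = -132460 - 267 = -132727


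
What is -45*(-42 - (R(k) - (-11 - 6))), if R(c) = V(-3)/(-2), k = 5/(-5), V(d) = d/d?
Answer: 5265/2 ≈ 2632.5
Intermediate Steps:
V(d) = 1
k = -1 (k = 5*(-1/5) = -1)
R(c) = -1/2 (R(c) = 1/(-2) = 1*(-1/2) = -1/2)
-45*(-42 - (R(k) - (-11 - 6))) = -45*(-42 - (-1/2 - (-11 - 6))) = -45*(-42 - (-1/2 - 1*(-17))) = -45*(-42 - (-1/2 + 17)) = -45*(-42 - 1*33/2) = -45*(-42 - 33/2) = -45*(-117/2) = 5265/2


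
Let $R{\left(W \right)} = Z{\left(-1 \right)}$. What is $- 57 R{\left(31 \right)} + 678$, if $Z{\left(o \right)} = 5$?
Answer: $393$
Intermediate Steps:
$R{\left(W \right)} = 5$
$- 57 R{\left(31 \right)} + 678 = \left(-57\right) 5 + 678 = -285 + 678 = 393$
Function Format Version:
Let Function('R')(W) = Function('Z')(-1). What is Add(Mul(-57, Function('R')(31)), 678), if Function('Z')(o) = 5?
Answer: 393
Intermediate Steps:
Function('R')(W) = 5
Add(Mul(-57, Function('R')(31)), 678) = Add(Mul(-57, 5), 678) = Add(-285, 678) = 393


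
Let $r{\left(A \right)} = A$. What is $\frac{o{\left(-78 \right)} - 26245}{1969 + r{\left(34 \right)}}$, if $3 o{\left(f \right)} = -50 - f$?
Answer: $- \frac{78707}{6009} \approx -13.098$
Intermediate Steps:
$o{\left(f \right)} = - \frac{50}{3} - \frac{f}{3}$ ($o{\left(f \right)} = \frac{-50 - f}{3} = - \frac{50}{3} - \frac{f}{3}$)
$\frac{o{\left(-78 \right)} - 26245}{1969 + r{\left(34 \right)}} = \frac{\left(- \frac{50}{3} - -26\right) - 26245}{1969 + 34} = \frac{\left(- \frac{50}{3} + 26\right) - 26245}{2003} = \left(\frac{28}{3} - 26245\right) \frac{1}{2003} = \left(- \frac{78707}{3}\right) \frac{1}{2003} = - \frac{78707}{6009}$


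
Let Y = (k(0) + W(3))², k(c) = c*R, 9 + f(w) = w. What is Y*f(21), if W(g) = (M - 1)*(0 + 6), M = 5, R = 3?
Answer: 6912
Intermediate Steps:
f(w) = -9 + w
k(c) = 3*c (k(c) = c*3 = 3*c)
W(g) = 24 (W(g) = (5 - 1)*(0 + 6) = 4*6 = 24)
Y = 576 (Y = (3*0 + 24)² = (0 + 24)² = 24² = 576)
Y*f(21) = 576*(-9 + 21) = 576*12 = 6912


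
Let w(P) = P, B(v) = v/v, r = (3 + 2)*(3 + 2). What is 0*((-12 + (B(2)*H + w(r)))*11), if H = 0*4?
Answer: 0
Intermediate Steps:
r = 25 (r = 5*5 = 25)
B(v) = 1
H = 0
0*((-12 + (B(2)*H + w(r)))*11) = 0*((-12 + (1*0 + 25))*11) = 0*((-12 + (0 + 25))*11) = 0*((-12 + 25)*11) = 0*(13*11) = 0*143 = 0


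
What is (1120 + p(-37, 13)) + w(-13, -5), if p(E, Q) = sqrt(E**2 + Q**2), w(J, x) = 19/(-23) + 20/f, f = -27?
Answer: 694547/621 + sqrt(1538) ≈ 1157.7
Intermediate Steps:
w(J, x) = -973/621 (w(J, x) = 19/(-23) + 20/(-27) = 19*(-1/23) + 20*(-1/27) = -19/23 - 20/27 = -973/621)
(1120 + p(-37, 13)) + w(-13, -5) = (1120 + sqrt((-37)**2 + 13**2)) - 973/621 = (1120 + sqrt(1369 + 169)) - 973/621 = (1120 + sqrt(1538)) - 973/621 = 694547/621 + sqrt(1538)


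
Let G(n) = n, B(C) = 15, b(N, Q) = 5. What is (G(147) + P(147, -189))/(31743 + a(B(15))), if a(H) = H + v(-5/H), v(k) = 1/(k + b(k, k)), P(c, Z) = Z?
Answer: -196/148205 ≈ -0.0013225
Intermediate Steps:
v(k) = 1/(5 + k) (v(k) = 1/(k + 5) = 1/(5 + k))
a(H) = H + 1/(5 - 5/H)
(G(147) + P(147, -189))/(31743 + a(B(15))) = (147 - 189)/(31743 + (⅕)*15*(-4 + 5*15)/(-1 + 15)) = -42/(31743 + (⅕)*15*(-4 + 75)/14) = -42/(31743 + (⅕)*15*(1/14)*71) = -42/(31743 + 213/14) = -42/444615/14 = -42*14/444615 = -196/148205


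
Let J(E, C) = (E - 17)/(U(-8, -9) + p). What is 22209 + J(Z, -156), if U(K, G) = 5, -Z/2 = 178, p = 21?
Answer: 577061/26 ≈ 22195.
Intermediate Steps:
Z = -356 (Z = -2*178 = -356)
J(E, C) = -17/26 + E/26 (J(E, C) = (E - 17)/(5 + 21) = (-17 + E)/26 = (-17 + E)*(1/26) = -17/26 + E/26)
22209 + J(Z, -156) = 22209 + (-17/26 + (1/26)*(-356)) = 22209 + (-17/26 - 178/13) = 22209 - 373/26 = 577061/26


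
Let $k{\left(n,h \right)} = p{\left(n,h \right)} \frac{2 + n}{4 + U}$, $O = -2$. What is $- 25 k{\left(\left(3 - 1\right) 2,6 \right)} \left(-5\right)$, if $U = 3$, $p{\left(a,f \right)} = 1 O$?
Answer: $- \frac{1500}{7} \approx -214.29$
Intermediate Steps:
$p{\left(a,f \right)} = -2$ ($p{\left(a,f \right)} = 1 \left(-2\right) = -2$)
$k{\left(n,h \right)} = - \frac{4}{7} - \frac{2 n}{7}$ ($k{\left(n,h \right)} = - 2 \frac{2 + n}{4 + 3} = - 2 \frac{2 + n}{7} = - 2 \left(2 + n\right) \frac{1}{7} = - 2 \left(\frac{2}{7} + \frac{n}{7}\right) = - \frac{4}{7} - \frac{2 n}{7}$)
$- 25 k{\left(\left(3 - 1\right) 2,6 \right)} \left(-5\right) = - 25 \left(- \frac{4}{7} - \frac{2 \left(3 - 1\right) 2}{7}\right) \left(-5\right) = - 25 \left(- \frac{4}{7} - \frac{2 \cdot 2 \cdot 2}{7}\right) \left(-5\right) = - 25 \left(- \frac{4}{7} - \frac{8}{7}\right) \left(-5\right) = \left(-25\right) \left(- \frac{12}{7}\right) \left(-5\right) = \frac{300}{7} \left(-5\right) = - \frac{1500}{7}$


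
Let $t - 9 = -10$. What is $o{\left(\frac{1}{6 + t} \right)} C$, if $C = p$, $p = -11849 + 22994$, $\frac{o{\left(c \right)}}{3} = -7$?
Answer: $-234045$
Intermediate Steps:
$t = -1$ ($t = 9 - 10 = -1$)
$o{\left(c \right)} = -21$ ($o{\left(c \right)} = 3 \left(-7\right) = -21$)
$p = 11145$
$C = 11145$
$o{\left(\frac{1}{6 + t} \right)} C = \left(-21\right) 11145 = -234045$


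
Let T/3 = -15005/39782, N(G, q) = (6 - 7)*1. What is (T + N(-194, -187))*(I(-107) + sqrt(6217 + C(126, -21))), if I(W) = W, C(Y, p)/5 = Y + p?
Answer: 9073279/39782 - 84797*sqrt(6742)/39782 ≈ 53.055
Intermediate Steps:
C(Y, p) = 5*Y + 5*p (C(Y, p) = 5*(Y + p) = 5*Y + 5*p)
N(G, q) = -1 (N(G, q) = -1*1 = -1)
T = -45015/39782 (T = 3*(-15005/39782) = -45015/39782 ≈ -1.1315)
(T + N(-194, -187))*(I(-107) + sqrt(6217 + C(126, -21))) = (-45015/39782 - 1)*(-107 + sqrt(6217 + (5*126 + 5*(-21)))) = -84797*(-107 + sqrt(6217 + (630 - 105)))/39782 = -84797*(-107 + sqrt(6217 + 525))/39782 = -84797*(-107 + sqrt(6742))/39782 = 9073279/39782 - 84797*sqrt(6742)/39782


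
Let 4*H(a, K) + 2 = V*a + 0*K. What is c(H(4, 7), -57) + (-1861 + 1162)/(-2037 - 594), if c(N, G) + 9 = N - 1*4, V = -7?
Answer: -35491/1754 ≈ -20.234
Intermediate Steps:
H(a, K) = -1/2 - 7*a/4 (H(a, K) = -1/2 + (-7*a + 0*K)/4 = -1/2 + (-7*a + 0)/4 = -1/2 + (-7*a)/4 = -1/2 - 7*a/4)
c(N, G) = -13 + N (c(N, G) = -9 + (N - 1*4) = -9 + (N - 4) = -9 + (-4 + N) = -13 + N)
c(H(4, 7), -57) + (-1861 + 1162)/(-2037 - 594) = (-13 + (-1/2 - 7/4*4)) + (-1861 + 1162)/(-2037 - 594) = (-13 + (-1/2 - 7)) - 699/(-2631) = (-13 - 15/2) - 699*(-1/2631) = -41/2 + 233/877 = -35491/1754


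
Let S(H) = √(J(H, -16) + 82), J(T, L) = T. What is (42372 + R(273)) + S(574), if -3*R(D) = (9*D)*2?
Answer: 40734 + 4*√41 ≈ 40760.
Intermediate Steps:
R(D) = -6*D (R(D) = -9*D*2/3 = -6*D)
S(H) = √(82 + H) (S(H) = √(H + 82) = √(82 + H))
(42372 + R(273)) + S(574) = (42372 - 6*273) + √(82 + 574) = (42372 - 1638) + √656 = 40734 + 4*√41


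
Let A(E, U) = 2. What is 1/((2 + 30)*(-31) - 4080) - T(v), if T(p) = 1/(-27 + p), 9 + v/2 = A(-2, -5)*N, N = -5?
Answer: 5007/329680 ≈ 0.015187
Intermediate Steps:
v = -38 (v = -18 + 2*(2*(-5)) = -18 + 2*(-10) = -18 - 20 = -38)
1/((2 + 30)*(-31) - 4080) - T(v) = 1/((2 + 30)*(-31) - 4080) - 1/(-27 - 38) = 1/(32*(-31) - 4080) - 1/(-65) = 1/(-992 - 4080) - 1*(-1/65) = 1/(-5072) + 1/65 = -1/5072 + 1/65 = 5007/329680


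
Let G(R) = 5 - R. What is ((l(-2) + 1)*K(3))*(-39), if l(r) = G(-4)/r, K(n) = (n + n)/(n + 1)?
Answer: 819/4 ≈ 204.75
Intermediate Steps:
K(n) = 2*n/(1 + n) (K(n) = (2*n)/(1 + n) = 2*n/(1 + n))
l(r) = 9/r (l(r) = (5 - 1*(-4))/r = (5 + 4)/r = 9/r)
((l(-2) + 1)*K(3))*(-39) = ((9/(-2) + 1)*(2*3/(1 + 3)))*(-39) = ((9*(-½) + 1)*(2*3/4))*(-39) = ((-9/2 + 1)*(2*3*(¼)))*(-39) = -7/2*3/2*(-39) = -21/4*(-39) = 819/4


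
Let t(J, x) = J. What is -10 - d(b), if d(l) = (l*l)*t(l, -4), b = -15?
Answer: 3365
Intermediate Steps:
d(l) = l³ (d(l) = (l*l)*l = l²*l = l³)
-10 - d(b) = -10 - 1*(-15)³ = -10 - 1*(-3375) = -10 + 3375 = 3365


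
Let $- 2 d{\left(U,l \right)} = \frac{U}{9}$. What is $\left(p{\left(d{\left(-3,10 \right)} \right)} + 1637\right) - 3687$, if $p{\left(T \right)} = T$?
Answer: $- \frac{12299}{6} \approx -2049.8$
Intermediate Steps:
$d{\left(U,l \right)} = - \frac{U}{18}$ ($d{\left(U,l \right)} = - \frac{U \frac{1}{9}}{2} = - \frac{\frac{1}{9} U}{2} = - \frac{U}{18}$)
$\left(p{\left(d{\left(-3,10 \right)} \right)} + 1637\right) - 3687 = \left(\left(- \frac{1}{18}\right) \left(-3\right) + 1637\right) - 3687 = \left(\frac{1}{6} + 1637\right) - 3687 = \frac{9823}{6} - 3687 = - \frac{12299}{6}$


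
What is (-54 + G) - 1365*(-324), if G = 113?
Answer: 442319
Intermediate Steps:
(-54 + G) - 1365*(-324) = (-54 + 113) - 1365*(-324) = 59 + 442260 = 442319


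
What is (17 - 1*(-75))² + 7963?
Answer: 16427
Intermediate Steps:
(17 - 1*(-75))² + 7963 = (17 + 75)² + 7963 = 92² + 7963 = 8464 + 7963 = 16427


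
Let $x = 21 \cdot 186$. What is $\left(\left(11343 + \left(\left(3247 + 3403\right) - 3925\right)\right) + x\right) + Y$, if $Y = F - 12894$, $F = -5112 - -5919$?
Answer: $5887$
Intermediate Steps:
$F = 807$ ($F = -5112 + 5919 = 807$)
$x = 3906$
$Y = -12087$ ($Y = 807 - 12894 = -12087$)
$\left(\left(11343 + \left(\left(3247 + 3403\right) - 3925\right)\right) + x\right) + Y = \left(\left(11343 + \left(\left(3247 + 3403\right) - 3925\right)\right) + 3906\right) - 12087 = \left(\left(11343 + \left(6650 - 3925\right)\right) + 3906\right) - 12087 = \left(\left(11343 + 2725\right) + 3906\right) - 12087 = \left(14068 + 3906\right) - 12087 = 17974 - 12087 = 5887$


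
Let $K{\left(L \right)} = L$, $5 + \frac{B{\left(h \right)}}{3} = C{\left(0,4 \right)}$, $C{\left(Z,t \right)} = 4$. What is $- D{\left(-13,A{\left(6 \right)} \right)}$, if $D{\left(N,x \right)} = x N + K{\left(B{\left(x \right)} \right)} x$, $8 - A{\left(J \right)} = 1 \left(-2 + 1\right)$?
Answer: $144$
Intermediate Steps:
$A{\left(J \right)} = 9$ ($A{\left(J \right)} = 8 - 1 \left(-2 + 1\right) = 8 - 1 \left(-1\right) = 8 - -1 = 8 + 1 = 9$)
$B{\left(h \right)} = -3$ ($B{\left(h \right)} = -15 + 3 \cdot 4 = -15 + 12 = -3$)
$D{\left(N,x \right)} = - 3 x + N x$ ($D{\left(N,x \right)} = x N - 3 x = N x - 3 x = - 3 x + N x$)
$- D{\left(-13,A{\left(6 \right)} \right)} = - 9 \left(-3 - 13\right) = - 9 \left(-16\right) = \left(-1\right) \left(-144\right) = 144$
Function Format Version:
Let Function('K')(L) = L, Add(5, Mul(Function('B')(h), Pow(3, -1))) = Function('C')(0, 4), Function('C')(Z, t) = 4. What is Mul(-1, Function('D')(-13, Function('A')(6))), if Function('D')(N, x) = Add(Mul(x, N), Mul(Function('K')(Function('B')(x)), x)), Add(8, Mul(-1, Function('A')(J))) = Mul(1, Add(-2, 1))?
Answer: 144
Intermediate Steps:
Function('A')(J) = 9 (Function('A')(J) = Add(8, Mul(-1, Mul(1, Add(-2, 1)))) = Add(8, Mul(-1, Mul(1, -1))) = Add(8, Mul(-1, -1)) = Add(8, 1) = 9)
Function('B')(h) = -3 (Function('B')(h) = Add(-15, Mul(3, 4)) = Add(-15, 12) = -3)
Function('D')(N, x) = Add(Mul(-3, x), Mul(N, x)) (Function('D')(N, x) = Add(Mul(x, N), Mul(-3, x)) = Add(Mul(N, x), Mul(-3, x)) = Add(Mul(-3, x), Mul(N, x)))
Mul(-1, Function('D')(-13, Function('A')(6))) = Mul(-1, Mul(9, Add(-3, -13))) = Mul(-1, Mul(9, -16)) = Mul(-1, -144) = 144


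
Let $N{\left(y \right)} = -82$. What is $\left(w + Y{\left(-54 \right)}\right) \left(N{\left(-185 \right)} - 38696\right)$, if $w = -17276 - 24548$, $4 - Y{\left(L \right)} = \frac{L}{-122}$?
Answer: $\frac{98924500566}{61} \approx 1.6217 \cdot 10^{9}$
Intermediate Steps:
$Y{\left(L \right)} = 4 + \frac{L}{122}$ ($Y{\left(L \right)} = 4 - \frac{L}{-122} = 4 - L \left(- \frac{1}{122}\right) = 4 - - \frac{L}{122} = 4 + \frac{L}{122}$)
$w = -41824$
$\left(w + Y{\left(-54 \right)}\right) \left(N{\left(-185 \right)} - 38696\right) = \left(-41824 + \left(4 + \frac{1}{122} \left(-54\right)\right)\right) \left(-82 - 38696\right) = \left(-41824 + \left(4 - \frac{27}{61}\right)\right) \left(-38778\right) = \left(-41824 + \frac{217}{61}\right) \left(-38778\right) = \left(- \frac{2551047}{61}\right) \left(-38778\right) = \frac{98924500566}{61}$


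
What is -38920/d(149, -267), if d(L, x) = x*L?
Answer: 38920/39783 ≈ 0.97831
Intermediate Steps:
d(L, x) = L*x
-38920/d(149, -267) = -38920/(149*(-267)) = -38920/(-39783) = -38920*(-1/39783) = 38920/39783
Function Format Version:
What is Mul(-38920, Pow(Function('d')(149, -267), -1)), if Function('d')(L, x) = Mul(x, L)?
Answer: Rational(38920, 39783) ≈ 0.97831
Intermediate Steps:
Function('d')(L, x) = Mul(L, x)
Mul(-38920, Pow(Function('d')(149, -267), -1)) = Mul(-38920, Pow(Mul(149, -267), -1)) = Mul(-38920, Pow(-39783, -1)) = Mul(-38920, Rational(-1, 39783)) = Rational(38920, 39783)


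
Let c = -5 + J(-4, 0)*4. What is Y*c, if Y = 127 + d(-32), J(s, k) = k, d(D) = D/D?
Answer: -640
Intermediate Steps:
d(D) = 1
c = -5 (c = -5 + 0*4 = -5 + 0 = -5)
Y = 128 (Y = 127 + 1 = 128)
Y*c = 128*(-5) = -640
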